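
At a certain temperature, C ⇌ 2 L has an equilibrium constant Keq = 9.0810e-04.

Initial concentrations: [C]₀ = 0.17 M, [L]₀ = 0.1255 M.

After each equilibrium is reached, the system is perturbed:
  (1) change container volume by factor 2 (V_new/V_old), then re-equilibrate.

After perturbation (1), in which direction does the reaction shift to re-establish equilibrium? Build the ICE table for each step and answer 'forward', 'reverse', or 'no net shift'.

Direction: forward

Q₀ = 0.09265 vs Keq = 9.0810e-04 ⇒ Q>K, reverse
Step 1:
                   C          L
  I             0.17     0.1255
  C          0.05559    -0.1112
  E           0.2256    0.01431
  solve Keq expr → x = -0.05559; check Q = 9.0810e-04
Then change container volume by factor 2 (V_new/V_old).
Step 2:
                   C          L
  I           0.1128   0.007156
  C         -0.00145   0.002899
  E           0.1113    0.01006
  solve Keq expr → x = 0.00145; check Q = 9.0810e-04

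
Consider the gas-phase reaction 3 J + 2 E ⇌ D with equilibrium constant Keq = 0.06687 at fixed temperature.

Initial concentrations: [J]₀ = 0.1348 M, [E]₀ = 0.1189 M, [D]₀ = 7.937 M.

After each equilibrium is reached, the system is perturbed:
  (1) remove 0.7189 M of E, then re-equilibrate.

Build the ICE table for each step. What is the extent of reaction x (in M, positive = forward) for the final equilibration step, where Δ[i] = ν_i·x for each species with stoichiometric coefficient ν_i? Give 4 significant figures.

x = -0.1544 M

Q₀ = 2.2920e+05 vs Keq = 0.06687 ⇒ Q>K, reverse
Step 1:
                    J           E           D
  I            0.1348      0.1189       7.937
  C             2.829       1.886     -0.9429
  E             2.963       2.005       6.994
  solve Keq expr → x = -0.9429; check Q = 0.06687
Then remove 0.7189 M of E.
Step 2:
                    J           E           D
  I             2.963       1.286       6.994
  C            0.4631      0.3087     -0.1544
  E             3.427       1.594        6.84
  solve Keq expr → x = -0.1544; check Q = 0.06687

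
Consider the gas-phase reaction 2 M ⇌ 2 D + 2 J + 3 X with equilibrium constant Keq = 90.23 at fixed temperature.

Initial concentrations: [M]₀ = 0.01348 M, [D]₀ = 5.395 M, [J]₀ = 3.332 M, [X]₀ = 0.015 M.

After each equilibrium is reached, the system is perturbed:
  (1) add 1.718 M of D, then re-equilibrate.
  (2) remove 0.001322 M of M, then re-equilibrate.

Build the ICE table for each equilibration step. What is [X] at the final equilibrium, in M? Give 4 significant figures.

Q₀ = 6.002 vs Keq = 90.23 ⇒ Q<K, forward
Step 1:
                   M          D          J          X
  init       0.01348      5.395      3.332      0.015
  Δ        -0.006254   0.006254   0.006254   0.009381
  eq        0.007226      5.401      3.338    0.02438
  solve Keq expr → x = 0.003127; check Q = 90.23
Then add 1.718 M of D.
Step 2:
                   M          D          J          X
  init      0.007226      7.119      3.338    0.02438
  Δ         0.001232  -0.001232  -0.001232  -0.001848
  eq        0.008458      7.118      3.337    0.02253
  solve Keq expr → x = -6.1593e-04; check Q = 90.23
Then remove 0.001322 M of M.
Step 3:
                   M          D          J          X
  init      0.007136      7.118      3.337    0.02253
  Δ       7.1933e-04 -7.1933e-04 -7.1933e-04  -0.001079
  eq        0.007855      7.117      3.336    0.02145
  solve Keq expr → x = -3.5966e-04; check Q = 90.23

[X]_eq = 0.02145 M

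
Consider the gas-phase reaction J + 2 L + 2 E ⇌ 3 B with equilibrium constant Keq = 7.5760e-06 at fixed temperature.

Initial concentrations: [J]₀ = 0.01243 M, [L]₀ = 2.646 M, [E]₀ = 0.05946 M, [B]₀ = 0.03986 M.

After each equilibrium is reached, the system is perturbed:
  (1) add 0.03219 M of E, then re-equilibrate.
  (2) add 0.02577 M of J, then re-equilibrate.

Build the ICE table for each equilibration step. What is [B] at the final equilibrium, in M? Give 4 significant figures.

[B]_eq = 0.003321 M

Q₀ = 0.2058 vs Keq = 7.5760e-06 ⇒ Q>K, reverse
Step 1:
                    J           L           E           B
  Initial     0.01243       2.646     0.05946     0.03986
  Change      0.01258     0.02515     0.02515    -0.03773
  Equil       0.02501       2.671     0.08461    0.002131
  solve Keq expr → x = -0.01258; check Q = 7.5760e-06
Then add 0.03219 M of E.
Step 2:
                    J           L           E           B
  Initial     0.02501       2.671      0.1168    0.002131
  Change  -1.6662e-04 -3.3324e-04 -3.3324e-04  4.9986e-04
  Equil       0.02484       2.671      0.1165    0.002631
  solve Keq expr → x = 1.6662e-04; check Q = 7.5760e-06
Then add 0.02577 M of J.
Step 3:
                    J           L           E           B
  Initial     0.05061       2.671      0.1165    0.002631
  Change  -2.3005e-04 -4.6011e-04 -4.6011e-04  6.9016e-04
  Equil       0.05038        2.67       0.116    0.003321
  solve Keq expr → x = 2.3005e-04; check Q = 7.5760e-06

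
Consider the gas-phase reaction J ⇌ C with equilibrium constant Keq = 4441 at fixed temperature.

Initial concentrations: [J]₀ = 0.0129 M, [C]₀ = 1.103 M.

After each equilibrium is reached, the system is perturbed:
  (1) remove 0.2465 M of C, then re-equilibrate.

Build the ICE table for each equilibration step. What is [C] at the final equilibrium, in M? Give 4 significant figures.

Q₀ = 85.5 vs Keq = 4441 ⇒ Q<K, forward
Step 1:
                    J           C
  I            0.0129       1.103
  C          -0.01265     0.01265
  E        2.5122e-04       1.116
  solve Keq expr → x = 0.01265; check Q = 4441
Then remove 0.2465 M of C.
Step 2:
                    J           C
  I        2.5122e-04      0.8691
  C       -5.5493e-05  5.5493e-05
  E        1.9572e-04      0.8692
  solve Keq expr → x = 5.5493e-05; check Q = 4441

[C]_eq = 0.8692 M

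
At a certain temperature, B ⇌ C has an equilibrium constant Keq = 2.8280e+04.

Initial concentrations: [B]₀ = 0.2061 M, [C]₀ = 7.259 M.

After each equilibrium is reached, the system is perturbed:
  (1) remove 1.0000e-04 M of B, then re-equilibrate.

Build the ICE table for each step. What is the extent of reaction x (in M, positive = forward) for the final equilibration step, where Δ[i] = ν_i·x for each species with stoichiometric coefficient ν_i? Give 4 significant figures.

x = -9.9996e-05 M

Q₀ = 35.22 vs Keq = 2.8280e+04 ⇒ Q<K, forward
Step 1:
                  B         C
  Initial    0.2061     7.259
  Change    -0.2058    0.2058
  Equil   2.6396e-04     7.465
  solve Keq expr → x = 0.2058; check Q = 2.8280e+04
Then remove 1.0000e-04 M of B.
Step 2:
                  B         C
  Initial 1.6396e-04     7.465
  Change  9.9996e-05 -9.9996e-05
  Equil   2.6396e-04     7.465
  solve Keq expr → x = -9.9996e-05; check Q = 2.8280e+04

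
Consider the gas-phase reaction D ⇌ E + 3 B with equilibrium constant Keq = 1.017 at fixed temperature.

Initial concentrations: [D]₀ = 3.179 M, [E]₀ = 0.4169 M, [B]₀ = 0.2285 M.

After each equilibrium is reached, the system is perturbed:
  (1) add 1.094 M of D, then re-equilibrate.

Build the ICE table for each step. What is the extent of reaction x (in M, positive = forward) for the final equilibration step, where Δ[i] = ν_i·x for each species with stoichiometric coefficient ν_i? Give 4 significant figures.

Q₀ = 0.001565 vs Keq = 1.017 ⇒ Q<K, forward
Step 1:
                    D           E           B
  init          3.179      0.4169      0.2285
  Δ           -0.4222      0.4222       1.267
  eq            2.757      0.8391       1.495
  solve Keq expr → x = 0.4222; check Q = 1.017
Then add 1.094 M of D.
Step 2:
                    D           E           B
  init          3.851      0.8391       1.495
  Δ          -0.04657     0.04657      0.1397
  eq            3.804      0.8856       1.635
  solve Keq expr → x = 0.04657; check Q = 1.017

x = 0.04657 M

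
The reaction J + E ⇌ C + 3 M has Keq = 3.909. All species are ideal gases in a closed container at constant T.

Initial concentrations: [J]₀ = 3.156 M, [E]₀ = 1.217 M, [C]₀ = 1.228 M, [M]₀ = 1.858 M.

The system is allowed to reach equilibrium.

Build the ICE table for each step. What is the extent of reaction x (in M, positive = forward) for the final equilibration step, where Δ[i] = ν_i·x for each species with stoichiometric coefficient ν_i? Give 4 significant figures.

x = 0.09997 M

Q₀ = 2.051 vs Keq = 3.909 ⇒ Q<K, forward
Step 1:
                    J           E           C           M
  I             3.156       1.217       1.228       1.858
  C          -0.09997    -0.09997     0.09997      0.2999
  E             3.056       1.117       1.328       2.158
  solve Keq expr → x = 0.09997; check Q = 3.909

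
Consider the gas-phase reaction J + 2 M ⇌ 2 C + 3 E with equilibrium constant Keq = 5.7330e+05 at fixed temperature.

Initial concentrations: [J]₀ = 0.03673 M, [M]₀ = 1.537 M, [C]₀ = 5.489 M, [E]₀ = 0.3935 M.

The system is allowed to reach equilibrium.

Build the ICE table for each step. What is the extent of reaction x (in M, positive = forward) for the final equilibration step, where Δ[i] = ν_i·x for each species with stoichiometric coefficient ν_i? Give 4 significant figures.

Q₀ = 21.16 vs Keq = 5.7330e+05 ⇒ Q<K, forward
Step 1:
                    J           M           C           E
  init        0.03673       1.537       5.489      0.3935
  Δ          -0.03673    -0.07345     0.07345      0.1102
  eq       3.2196e-06       1.464       5.562      0.5037
  solve Keq expr → x = 0.03673; check Q = 5.7330e+05

x = 0.03673 M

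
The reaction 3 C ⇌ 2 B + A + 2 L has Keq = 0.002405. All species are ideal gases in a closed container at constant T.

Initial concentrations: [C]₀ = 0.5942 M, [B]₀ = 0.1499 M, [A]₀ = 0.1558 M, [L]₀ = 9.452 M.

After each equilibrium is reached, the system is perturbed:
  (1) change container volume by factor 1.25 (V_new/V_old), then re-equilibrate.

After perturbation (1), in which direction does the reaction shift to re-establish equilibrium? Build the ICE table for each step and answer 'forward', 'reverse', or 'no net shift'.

Q₀ = 1.491 vs Keq = 0.002405 ⇒ Q>K, reverse
Step 1:
                    C           B           A           L
  init         0.5942      0.1499      0.1558       9.452
  Δ            0.2057     -0.1371    -0.06857     -0.1371
  eq           0.7999     0.01275     0.08723       9.315
  solve Keq expr → x = -0.06857; check Q = 0.002405
Then change container volume by factor 1.25 (V_new/V_old).
Step 2:
                    C           B           A           L
  init         0.6399      0.0102     0.06978       7.452
  Δ         -0.003506    0.002337    0.001169    0.002337
  eq           0.6364     0.01254     0.07095       7.454
  solve Keq expr → x = 0.001169; check Q = 0.002405

Direction: forward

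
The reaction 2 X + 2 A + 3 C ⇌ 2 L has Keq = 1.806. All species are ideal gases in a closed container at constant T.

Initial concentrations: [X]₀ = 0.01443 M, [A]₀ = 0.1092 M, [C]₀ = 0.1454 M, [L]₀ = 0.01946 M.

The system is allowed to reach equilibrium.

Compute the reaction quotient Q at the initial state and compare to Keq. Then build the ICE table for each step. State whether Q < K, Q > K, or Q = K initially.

Q₀ = 4.9615e+04 vs Keq = 1.806 ⇒ Q>K, reverse
Step 1:
                    X           A           C           L
  Initial     0.01443      0.1092      0.1454     0.01946
  Change      0.01904     0.01904     0.02856    -0.01904
  Equil       0.03347      0.1282       0.174  4.1855e-04
  solve Keq expr → x = -0.009521; check Q = 1.806

Q₀ = 4.9615e+04; Q > K (proceeds reverse)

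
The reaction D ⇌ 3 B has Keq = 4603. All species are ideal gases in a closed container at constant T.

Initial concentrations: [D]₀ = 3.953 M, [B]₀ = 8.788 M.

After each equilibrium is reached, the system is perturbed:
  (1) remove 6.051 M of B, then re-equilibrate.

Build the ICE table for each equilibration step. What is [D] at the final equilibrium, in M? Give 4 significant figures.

[D]_eq = 0.491 M

Q₀ = 171.7 vs Keq = 4603 ⇒ Q<K, forward
Step 1:
                    D           B
  init          3.953       8.788
  Δ            -2.832       8.495
  eq            1.121       17.28
  solve Keq expr → x = 2.832; check Q = 4603
Then remove 6.051 M of B.
Step 2:
                    D           B
  init          1.121       11.23
  Δ           -0.6305       1.891
  eq            0.491       13.12
  solve Keq expr → x = 0.6305; check Q = 4603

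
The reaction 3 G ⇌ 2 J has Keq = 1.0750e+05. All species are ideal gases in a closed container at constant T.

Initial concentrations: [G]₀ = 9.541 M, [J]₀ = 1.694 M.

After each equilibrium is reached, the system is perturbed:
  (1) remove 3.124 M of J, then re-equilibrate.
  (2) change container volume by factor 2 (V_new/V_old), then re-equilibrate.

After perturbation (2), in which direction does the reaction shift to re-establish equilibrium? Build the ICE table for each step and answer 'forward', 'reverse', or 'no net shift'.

Direction: reverse

Q₀ = 0.003304 vs Keq = 1.0750e+05 ⇒ Q<K, forward
Step 1:
                  G         J
  Initial     9.541     1.694
  Change     -9.457     6.305
  Equil     0.08411     7.999
  solve Keq expr → x = 3.152; check Q = 1.0750e+05
Then remove 3.124 M of J.
Step 2:
                  G         J
  Initial   0.08411     4.875
  Change   -0.02352   0.01568
  Equil     0.06059      4.89
  solve Keq expr → x = 0.007841; check Q = 1.0750e+05
Then change container volume by factor 2 (V_new/V_old).
Step 3:
                  G         J
  Initial    0.0303     2.445
  Change    0.00782 -0.005214
  Equil     0.03812      2.44
  solve Keq expr → x = -0.002607; check Q = 1.0750e+05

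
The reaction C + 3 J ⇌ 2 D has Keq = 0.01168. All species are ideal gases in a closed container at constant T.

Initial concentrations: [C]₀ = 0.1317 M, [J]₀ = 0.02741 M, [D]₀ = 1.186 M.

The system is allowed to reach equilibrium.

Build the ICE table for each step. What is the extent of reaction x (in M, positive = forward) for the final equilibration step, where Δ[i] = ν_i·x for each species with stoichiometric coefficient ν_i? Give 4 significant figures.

x = -0.5091 M

Q₀ = 5.1863e+05 vs Keq = 0.01168 ⇒ Q>K, reverse
Step 1:
                   C          J          D
  init        0.1317    0.02741      1.186
  Δ           0.5091      1.527     -1.018
  eq          0.6408      1.555     0.1677
  solve Keq expr → x = -0.5091; check Q = 0.01168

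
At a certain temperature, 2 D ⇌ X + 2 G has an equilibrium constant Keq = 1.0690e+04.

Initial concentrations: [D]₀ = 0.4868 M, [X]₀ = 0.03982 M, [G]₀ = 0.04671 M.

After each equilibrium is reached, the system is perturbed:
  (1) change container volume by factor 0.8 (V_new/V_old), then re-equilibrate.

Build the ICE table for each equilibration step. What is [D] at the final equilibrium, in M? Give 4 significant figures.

[D]_eq = 0.003806 M

Q₀ = 3.6662e-04 vs Keq = 1.0690e+04 ⇒ Q<K, forward
Step 1:
                   D          X          G
  init        0.4868    0.03982    0.04671
  Δ          -0.4841      0.242     0.4841
  eq        0.002725     0.2819     0.5308
  solve Keq expr → x = 0.242; check Q = 1.0690e+04
Then change container volume by factor 0.8 (V_new/V_old).
Step 2:
                   D          X          G
  init      0.003407     0.3523     0.6635
  Δ       3.9876e-04 -1.9938e-04 -3.9876e-04
  eq        0.003806     0.3521     0.6631
  solve Keq expr → x = -1.9938e-04; check Q = 1.0690e+04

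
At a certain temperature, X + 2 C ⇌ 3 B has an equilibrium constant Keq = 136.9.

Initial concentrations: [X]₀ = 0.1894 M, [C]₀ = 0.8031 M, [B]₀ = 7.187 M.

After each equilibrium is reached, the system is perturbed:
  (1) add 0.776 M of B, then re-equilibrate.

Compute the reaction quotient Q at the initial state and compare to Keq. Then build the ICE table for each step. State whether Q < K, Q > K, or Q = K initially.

Q₀ = 3039; Q > K (proceeds reverse)

Q₀ = 3039 vs Keq = 136.9 ⇒ Q>K, reverse
Step 1:
                  X         C         B
  init       0.1894    0.8031     7.187
  Δ           0.406    0.8121    -1.218
  eq         0.5954     1.615     5.969
  solve Keq expr → x = -0.406; check Q = 136.9
Then add 0.776 M of B.
Step 2:
                  X         C         B
  init       0.5954     1.615     6.745
  Δ         0.06891    0.1378   -0.2067
  eq         0.6644     1.753     6.538
  solve Keq expr → x = -0.06891; check Q = 136.9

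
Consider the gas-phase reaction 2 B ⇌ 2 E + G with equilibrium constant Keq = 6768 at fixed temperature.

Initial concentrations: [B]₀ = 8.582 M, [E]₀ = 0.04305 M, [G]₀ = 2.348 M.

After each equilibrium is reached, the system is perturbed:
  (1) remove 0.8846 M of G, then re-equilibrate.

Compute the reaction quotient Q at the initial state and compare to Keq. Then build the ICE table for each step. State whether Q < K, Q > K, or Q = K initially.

Q₀ = 5.9084e-05; Q < K (proceeds forward)

Q₀ = 5.9084e-05 vs Keq = 6768 ⇒ Q<K, forward
Step 1:
                   B          E          G
  Initial      8.582    0.04305      2.348
  Change      -8.323      8.323      4.161
  Equil       0.2594      8.366      6.509
  solve Keq expr → x = 4.161; check Q = 6768
Then remove 0.8846 M of G.
Step 2:
                   B          E          G
  Initial     0.2594      8.366      5.625
  Change    -0.01758    0.01758   0.008788
  Equil       0.2419      8.383      5.633
  solve Keq expr → x = 0.008788; check Q = 6768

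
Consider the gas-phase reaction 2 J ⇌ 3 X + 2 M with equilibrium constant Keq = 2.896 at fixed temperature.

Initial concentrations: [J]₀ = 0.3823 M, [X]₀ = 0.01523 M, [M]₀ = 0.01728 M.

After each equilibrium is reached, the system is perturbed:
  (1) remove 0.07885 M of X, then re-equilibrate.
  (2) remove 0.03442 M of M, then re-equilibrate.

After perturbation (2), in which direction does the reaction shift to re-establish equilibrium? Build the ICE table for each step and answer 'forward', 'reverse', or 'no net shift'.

Direction: forward

Q₀ = 7.2174e-09 vs Keq = 2.896 ⇒ Q<K, forward
Step 1:
                   J          X          M
  init        0.3823    0.01523    0.01728
  Δ          -0.3155     0.4733     0.3155
  eq         0.06677     0.4885     0.3328
  solve Keq expr → x = 0.1578; check Q = 2.896
Then remove 0.07885 M of X.
Step 2:
                   J          X          M
  init       0.06677     0.4097     0.3328
  Δ          -0.0107    0.01606     0.0107
  eq         0.05607     0.4257     0.3435
  solve Keq expr → x = 0.005352; check Q = 2.896
Then remove 0.03442 M of M.
Step 3:
                   J          X          M
  init       0.05607     0.4257     0.3091
  Δ        -0.003917   0.005876   0.003917
  eq         0.05215     0.4316      0.313
  solve Keq expr → x = 0.001959; check Q = 2.896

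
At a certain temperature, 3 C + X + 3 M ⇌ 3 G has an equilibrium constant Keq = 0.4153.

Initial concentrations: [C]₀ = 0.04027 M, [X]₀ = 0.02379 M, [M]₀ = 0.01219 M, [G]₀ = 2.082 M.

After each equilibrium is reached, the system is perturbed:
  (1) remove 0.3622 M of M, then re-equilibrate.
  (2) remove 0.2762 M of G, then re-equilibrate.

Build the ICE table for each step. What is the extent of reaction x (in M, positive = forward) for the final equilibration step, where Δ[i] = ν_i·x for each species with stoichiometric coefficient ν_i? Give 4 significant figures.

Q₀ = 3.2069e+12 vs Keq = 0.4153 ⇒ Q>K, reverse
Step 1:
                   C          X          M          G
  I          0.04027    0.02379    0.01219      2.082
  C            1.215      0.405      1.215     -1.215
  E            1.255     0.4288      1.227     0.8669
  solve Keq expr → x = -0.405; check Q = 0.4153
Then remove 0.3622 M of M.
Step 2:
                   C          X          M          G
  I            1.255     0.4288     0.8651     0.8669
  C           0.1049    0.03496     0.1049    -0.1049
  E             1.36     0.4638       0.97      0.762
  solve Keq expr → x = -0.03496; check Q = 0.4153
Then remove 0.2762 M of G.
Step 3:
                   C          X          M          G
  I             1.36     0.4638       0.97     0.4858
  C          -0.1136   -0.03785    -0.1136     0.1136
  E            1.247     0.4259     0.8564     0.5994
  solve Keq expr → x = 0.03785; check Q = 0.4153

x = 0.03785 M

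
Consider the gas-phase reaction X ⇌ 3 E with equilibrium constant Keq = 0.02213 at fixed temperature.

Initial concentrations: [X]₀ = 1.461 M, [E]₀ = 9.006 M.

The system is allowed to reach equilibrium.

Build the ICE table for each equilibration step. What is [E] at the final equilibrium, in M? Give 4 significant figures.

[E]_eq = 0.4569 M

Q₀ = 500 vs Keq = 0.02213 ⇒ Q>K, reverse
Step 1:
                    X           E
  I             1.461       9.006
  C              2.85      -8.549
  E             4.311      0.4569
  solve Keq expr → x = -2.85; check Q = 0.02213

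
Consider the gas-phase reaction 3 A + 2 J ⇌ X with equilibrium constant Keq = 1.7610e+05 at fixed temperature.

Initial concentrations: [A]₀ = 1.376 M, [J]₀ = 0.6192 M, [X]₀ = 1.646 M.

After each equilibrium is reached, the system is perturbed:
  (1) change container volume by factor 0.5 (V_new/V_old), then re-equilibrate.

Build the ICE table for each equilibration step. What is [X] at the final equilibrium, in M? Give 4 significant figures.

[X]_eq = 3.908 M

Q₀ = 1.648 vs Keq = 1.7610e+05 ⇒ Q<K, forward
Step 1:
                   A          J          X
  Initial      1.376     0.6192      1.646
  Change      -0.913    -0.6086     0.3043
  Equil        0.463    0.01056       1.95
  solve Keq expr → x = 0.3043; check Q = 1.7610e+05
Then change container volume by factor 0.5 (V_new/V_old).
Step 2:
                   A          J          X
  Initial     0.9261    0.02112      3.901
  Change    -0.02345   -0.01563   0.007815
  Equil       0.9026   0.005494      3.908
  solve Keq expr → x = 0.007815; check Q = 1.7610e+05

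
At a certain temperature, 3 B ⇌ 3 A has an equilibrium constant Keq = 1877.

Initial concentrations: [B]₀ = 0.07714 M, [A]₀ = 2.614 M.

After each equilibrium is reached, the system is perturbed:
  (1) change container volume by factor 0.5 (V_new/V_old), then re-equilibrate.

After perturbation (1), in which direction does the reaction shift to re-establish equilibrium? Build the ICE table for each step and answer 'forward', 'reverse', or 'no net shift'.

Q₀ = 3.8911e+04 vs Keq = 1877 ⇒ Q>K, reverse
Step 1:
                   B          A
  Initial    0.07714      2.614
  Change      0.1247    -0.1247
  Equil       0.2018      2.489
  solve Keq expr → x = -0.04155; check Q = 1877
Then change container volume by factor 0.5 (V_new/V_old).
Step 2:
                   B          A
  Initial     0.4036      4.979
  Change           0          0
  Equil       0.4036      4.979
  solve Keq expr → x = 0; check Q = 1877

Direction: no net shift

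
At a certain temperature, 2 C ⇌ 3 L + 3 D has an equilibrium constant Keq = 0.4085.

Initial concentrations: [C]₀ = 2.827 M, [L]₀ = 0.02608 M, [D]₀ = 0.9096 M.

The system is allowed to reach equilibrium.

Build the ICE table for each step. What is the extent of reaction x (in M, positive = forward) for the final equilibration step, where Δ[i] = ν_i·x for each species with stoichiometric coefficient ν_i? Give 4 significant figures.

Q₀ = 1.6704e-06 vs Keq = 0.4085 ⇒ Q<K, forward
Step 1:
                    C           L           D
  Initial       2.827     0.02608      0.9096
  Change      -0.5037      0.7556      0.7556
  Equil         2.323      0.7816       1.665
  solve Keq expr → x = 0.2519; check Q = 0.4085

x = 0.2519 M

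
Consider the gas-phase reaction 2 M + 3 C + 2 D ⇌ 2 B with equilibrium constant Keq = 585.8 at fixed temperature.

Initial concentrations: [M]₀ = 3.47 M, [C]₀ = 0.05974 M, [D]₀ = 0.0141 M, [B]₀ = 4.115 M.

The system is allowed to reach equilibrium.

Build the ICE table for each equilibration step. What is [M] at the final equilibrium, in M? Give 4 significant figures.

[M]_eq = 3.666 M

Q₀ = 3.3178e+07 vs Keq = 585.8 ⇒ Q>K, reverse
Step 1:
                    M           C           D           B
  init           3.47     0.05974      0.0141       4.115
  Δ            0.1959      0.2939      0.1959     -0.1959
  eq            3.666      0.3536        0.21       3.919
  solve Keq expr → x = -0.09797; check Q = 585.8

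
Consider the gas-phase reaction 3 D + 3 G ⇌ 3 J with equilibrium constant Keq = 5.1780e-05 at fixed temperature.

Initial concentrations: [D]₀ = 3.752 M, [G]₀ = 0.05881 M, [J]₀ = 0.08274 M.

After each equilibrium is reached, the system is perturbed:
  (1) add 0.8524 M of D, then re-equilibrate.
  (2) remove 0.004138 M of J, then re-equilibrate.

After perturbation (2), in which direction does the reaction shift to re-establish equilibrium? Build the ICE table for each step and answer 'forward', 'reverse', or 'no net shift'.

Q₀ = 0.05272 vs Keq = 5.1780e-05 ⇒ Q>K, reverse
Step 1:
                    D           G           J
  Initial       3.752     0.05881     0.08274
  Change      0.06511     0.06511    -0.06511
  Equil         3.817      0.1239     0.01763
  solve Keq expr → x = -0.0217; check Q = 5.1780e-05
Then add 0.8524 M of D.
Step 2:
                    D           G           J
  Initial        4.67      0.1239     0.01763
  Change    -0.003341   -0.003341    0.003341
  Equil         4.666      0.1206     0.02097
  solve Keq expr → x = 0.001114; check Q = 5.1780e-05
Then remove 0.004138 M of J.
Step 3:
                    D           G           J
  Initial       4.666      0.1206     0.01683
  Change    -0.003512   -0.003512    0.003512
  Equil         4.663      0.1171     0.02034
  solve Keq expr → x = 0.001171; check Q = 5.1780e-05

Direction: forward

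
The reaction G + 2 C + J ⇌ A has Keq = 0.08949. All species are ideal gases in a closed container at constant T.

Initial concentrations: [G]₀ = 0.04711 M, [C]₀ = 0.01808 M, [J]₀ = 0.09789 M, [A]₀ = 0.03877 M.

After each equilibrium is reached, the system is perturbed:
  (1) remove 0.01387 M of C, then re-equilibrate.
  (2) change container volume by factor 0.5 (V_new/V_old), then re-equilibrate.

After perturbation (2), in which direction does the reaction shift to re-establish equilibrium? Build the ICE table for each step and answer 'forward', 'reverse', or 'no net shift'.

Q₀ = 2.5719e+04 vs Keq = 0.08949 ⇒ Q>K, reverse
Step 1:
                  G         C         J         A
  I         0.04711   0.01808   0.09789   0.03877
  C         0.03876   0.07752   0.03876  -0.03876
  E         0.08587    0.0956    0.1367 9.5974e-06
  solve Keq expr → x = -0.03876; check Q = 0.08949
Then remove 0.01387 M of C.
Step 2:
                  G         C         J         A
  I         0.08587   0.08173    0.1367 9.5974e-06
  C       2.5816e-06 5.1631e-06 2.5816e-06 -2.5816e-06
  E         0.08587   0.08174    0.1367 7.0158e-06
  solve Keq expr → x = -2.5816e-06; check Q = 0.08949
Then change container volume by factor 0.5 (V_new/V_old).
Step 3:
                  G         C         J         A
  I          0.1717    0.1635    0.2733 1.4032e-05
  C       -9.7849e-05 -1.9570e-04 -9.7849e-05 9.7849e-05
  E          0.1716    0.1633    0.2732 1.1188e-04
  solve Keq expr → x = 9.7849e-05; check Q = 0.08949

Direction: forward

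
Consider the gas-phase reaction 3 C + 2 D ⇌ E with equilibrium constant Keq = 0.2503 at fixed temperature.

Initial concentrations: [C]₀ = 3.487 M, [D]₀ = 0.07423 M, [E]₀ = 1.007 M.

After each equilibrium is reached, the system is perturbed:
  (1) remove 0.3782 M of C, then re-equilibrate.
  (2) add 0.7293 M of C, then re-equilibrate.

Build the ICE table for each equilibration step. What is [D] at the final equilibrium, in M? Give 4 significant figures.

Q₀ = 4.31 vs Keq = 0.2503 ⇒ Q>K, reverse
Step 1:
                    C           D           E
  init          3.487     0.07423       1.007
  Δ            0.2805       0.187    -0.09351
  eq            3.768      0.2612      0.9135
  solve Keq expr → x = -0.09351; check Q = 0.2503
Then remove 0.3782 M of C.
Step 2:
                    C           D           E
  init          3.389      0.2612      0.9135
  Δ           0.05258     0.03505    -0.01753
  eq            3.442      0.2963       0.896
  solve Keq expr → x = -0.01753; check Q = 0.2503
Then add 0.7293 M of C.
Step 3:
                    C           D           E
  init          4.171      0.2963       0.896
  Δ          -0.09378    -0.06252     0.03126
  eq            4.077      0.2338      0.9272
  solve Keq expr → x = 0.03126; check Q = 0.2503

[D]_eq = 0.2338 M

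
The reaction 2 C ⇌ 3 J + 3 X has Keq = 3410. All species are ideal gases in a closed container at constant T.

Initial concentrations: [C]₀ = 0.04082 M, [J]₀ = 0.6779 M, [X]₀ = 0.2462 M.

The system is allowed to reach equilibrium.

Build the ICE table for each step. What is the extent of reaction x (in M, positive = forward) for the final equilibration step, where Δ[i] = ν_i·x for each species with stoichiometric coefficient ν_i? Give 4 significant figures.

x = 0.0195 M

Q₀ = 2.79 vs Keq = 3410 ⇒ Q<K, forward
Step 1:
                  C         J         X
  I         0.04082    0.6779    0.2462
  C          -0.039    0.0585    0.0585
  E         0.00182    0.7364    0.3047
  solve Keq expr → x = 0.0195; check Q = 3410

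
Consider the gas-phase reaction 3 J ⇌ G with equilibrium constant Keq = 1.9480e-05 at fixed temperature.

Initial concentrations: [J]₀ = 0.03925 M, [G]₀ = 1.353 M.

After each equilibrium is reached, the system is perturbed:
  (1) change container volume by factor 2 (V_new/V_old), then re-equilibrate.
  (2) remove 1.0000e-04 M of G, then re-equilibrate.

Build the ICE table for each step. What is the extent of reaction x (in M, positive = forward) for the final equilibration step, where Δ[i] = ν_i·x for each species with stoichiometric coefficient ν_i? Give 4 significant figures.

x = 9.9926e-05 M

Q₀ = 2.2376e+04 vs Keq = 1.9480e-05 ⇒ Q>K, reverse
Step 1:
                   J          G
  init       0.03925      1.353
  Δ            4.055     -1.352
  eq           4.094   0.001337
  solve Keq expr → x = -1.352; check Q = 1.9480e-05
Then change container volume by factor 2 (V_new/V_old).
Step 2:
                   J          G
  init         2.047 6.6846e-04
  Δ         0.001503 -5.0098e-04
  eq           2.049 1.6748e-04
  solve Keq expr → x = -5.0098e-04; check Q = 1.9480e-05
Then remove 1.0000e-04 M of G.
Step 3:
                   J          G
  init         2.049 6.7485e-05
  Δ       -2.9978e-04 9.9926e-05
  eq           2.048 1.6741e-04
  solve Keq expr → x = 9.9926e-05; check Q = 1.9480e-05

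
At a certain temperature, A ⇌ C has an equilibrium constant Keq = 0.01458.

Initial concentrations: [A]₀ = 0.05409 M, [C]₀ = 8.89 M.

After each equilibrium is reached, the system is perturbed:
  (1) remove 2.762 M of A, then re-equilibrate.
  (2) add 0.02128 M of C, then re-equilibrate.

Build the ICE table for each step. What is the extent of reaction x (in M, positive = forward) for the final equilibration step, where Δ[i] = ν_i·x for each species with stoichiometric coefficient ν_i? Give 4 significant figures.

Q₀ = 164.4 vs Keq = 0.01458 ⇒ Q>K, reverse
Step 1:
                    A           C
  init        0.05409        8.89
  Δ             8.761      -8.761
  eq            8.816      0.1285
  solve Keq expr → x = -8.761; check Q = 0.01458
Then remove 2.762 M of A.
Step 2:
                    A           C
  init          6.054      0.1285
  Δ           0.03969    -0.03969
  eq            6.093     0.08884
  solve Keq expr → x = -0.03969; check Q = 0.01458
Then add 0.02128 M of C.
Step 3:
                    A           C
  init          6.093      0.1101
  Δ           0.02097    -0.02097
  eq            6.114     0.08915
  solve Keq expr → x = -0.02097; check Q = 0.01458

x = -0.02097 M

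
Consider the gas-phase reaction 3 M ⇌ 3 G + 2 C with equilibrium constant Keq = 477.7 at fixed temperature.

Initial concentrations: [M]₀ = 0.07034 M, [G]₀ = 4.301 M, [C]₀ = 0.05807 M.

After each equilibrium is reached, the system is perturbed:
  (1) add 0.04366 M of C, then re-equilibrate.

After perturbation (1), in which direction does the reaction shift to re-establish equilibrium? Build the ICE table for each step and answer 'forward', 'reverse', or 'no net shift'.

Direction: reverse

Q₀ = 770.9 vs Keq = 477.7 ⇒ Q>K, reverse
Step 1:
                  M         G         C
  I         0.07034     4.301   0.05807
  C        0.007334 -0.007334  -0.00489
  E         0.07767     4.294   0.05318
  solve Keq expr → x = -0.002445; check Q = 477.7
Then add 0.04366 M of C.
Step 2:
                  M         G         C
  I         0.07767     4.294   0.09684
  C         0.02428  -0.02428  -0.01619
  E           0.102     4.269   0.08065
  solve Keq expr → x = -0.008093; check Q = 477.7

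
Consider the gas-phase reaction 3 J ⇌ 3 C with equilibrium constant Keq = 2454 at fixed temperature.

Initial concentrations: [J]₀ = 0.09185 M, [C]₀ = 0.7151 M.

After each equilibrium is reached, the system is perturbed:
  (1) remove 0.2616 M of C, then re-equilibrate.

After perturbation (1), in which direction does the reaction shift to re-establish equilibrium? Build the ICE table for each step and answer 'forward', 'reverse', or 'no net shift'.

Q₀ = 471.9 vs Keq = 2454 ⇒ Q<K, forward
Step 1:
                    J           C
  init        0.09185      0.7151
  Δ          -0.03615     0.03615
  eq           0.0557      0.7513
  solve Keq expr → x = 0.01205; check Q = 2454
Then remove 0.2616 M of C.
Step 2:
                    J           C
  init         0.0557      0.4897
  Δ          -0.01806     0.01806
  eq          0.03764      0.5077
  solve Keq expr → x = 0.006019; check Q = 2454

Direction: forward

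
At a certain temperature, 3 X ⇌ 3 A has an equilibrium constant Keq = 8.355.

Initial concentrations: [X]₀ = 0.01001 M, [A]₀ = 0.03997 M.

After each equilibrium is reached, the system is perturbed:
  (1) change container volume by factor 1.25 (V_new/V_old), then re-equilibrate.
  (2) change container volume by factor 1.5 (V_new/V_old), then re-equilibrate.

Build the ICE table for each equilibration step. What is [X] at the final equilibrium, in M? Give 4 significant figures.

Q₀ = 63.66 vs Keq = 8.355 ⇒ Q>K, reverse
Step 1:
                    X           A
  I           0.01001     0.03997
  C           0.00649    -0.00649
  E            0.0165     0.03348
  solve Keq expr → x = -0.002163; check Q = 8.355
Then change container volume by factor 1.25 (V_new/V_old).
Step 2:
                    X           A
  I            0.0132     0.02678
  C                 0           0
  E            0.0132     0.02678
  solve Keq expr → x = 0; check Q = 8.355
Then change container volume by factor 1.5 (V_new/V_old).
Step 3:
                    X           A
  I            0.0088     0.01786
  C                 0           0
  E            0.0088     0.01786
  solve Keq expr → x = 0; check Q = 8.355

[X]_eq = 0.0088 M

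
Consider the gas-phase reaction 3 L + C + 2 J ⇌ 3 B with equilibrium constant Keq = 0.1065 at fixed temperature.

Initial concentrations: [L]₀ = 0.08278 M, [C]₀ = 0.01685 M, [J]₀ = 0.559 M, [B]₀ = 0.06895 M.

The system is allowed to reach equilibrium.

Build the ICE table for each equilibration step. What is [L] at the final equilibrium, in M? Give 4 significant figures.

Q₀ = 109.7 vs Keq = 0.1065 ⇒ Q>K, reverse
Step 1:
                    L           C           J           B
  Initial     0.08278     0.01685       0.559     0.06895
  Change      0.05397     0.01799     0.03598    -0.05397
  Equil        0.1368     0.03484       0.595     0.01498
  solve Keq expr → x = -0.01799; check Q = 0.1065

[L]_eq = 0.1368 M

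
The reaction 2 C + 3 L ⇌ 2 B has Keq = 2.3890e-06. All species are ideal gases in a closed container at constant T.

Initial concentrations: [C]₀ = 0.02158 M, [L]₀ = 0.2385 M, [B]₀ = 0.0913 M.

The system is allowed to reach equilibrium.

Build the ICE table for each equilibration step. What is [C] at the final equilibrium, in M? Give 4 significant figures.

[C]_eq = 0.1128 M

Q₀ = 1319 vs Keq = 2.3890e-06 ⇒ Q>K, reverse
Step 1:
                   C          L          B
  init       0.02158     0.2385     0.0913
  Δ          0.09126     0.1369   -0.09126
  eq          0.1128     0.3754 4.0114e-05
  solve Keq expr → x = -0.04563; check Q = 2.3890e-06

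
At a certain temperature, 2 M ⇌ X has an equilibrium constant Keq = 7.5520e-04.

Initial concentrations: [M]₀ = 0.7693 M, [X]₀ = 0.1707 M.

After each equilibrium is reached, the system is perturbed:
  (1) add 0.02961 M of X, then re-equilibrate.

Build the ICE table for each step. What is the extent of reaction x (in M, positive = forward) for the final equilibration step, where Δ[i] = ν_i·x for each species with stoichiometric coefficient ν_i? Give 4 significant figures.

Q₀ = 0.2884 vs Keq = 7.5520e-04 ⇒ Q>K, reverse
Step 1:
                  M         X
  Initial    0.7693    0.1707
  Change     0.3395   -0.1698
  Equil       1.109 9.2854e-04
  solve Keq expr → x = -0.1698; check Q = 7.5520e-04
Then add 0.02961 M of X.
Step 2:
                  M         X
  Initial     1.109   0.03054
  Change    0.05902  -0.02951
  Equil       1.168   0.00103
  solve Keq expr → x = -0.02951; check Q = 7.5520e-04

x = -0.02951 M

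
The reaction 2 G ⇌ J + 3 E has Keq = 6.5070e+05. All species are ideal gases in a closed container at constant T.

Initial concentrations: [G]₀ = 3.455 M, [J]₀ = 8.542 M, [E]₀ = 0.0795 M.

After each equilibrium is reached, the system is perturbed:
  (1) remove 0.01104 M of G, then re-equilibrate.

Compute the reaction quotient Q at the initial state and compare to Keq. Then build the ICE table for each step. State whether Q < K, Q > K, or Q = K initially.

Q₀ = 3.5955e-04; Q < K (proceeds forward)

Q₀ = 3.5955e-04 vs Keq = 6.5070e+05 ⇒ Q<K, forward
Step 1:
                   G          J          E
  I            3.455      8.542     0.0795
  C           -3.408      1.704      5.112
  E          0.04694      10.25      5.192
  solve Keq expr → x = 1.704; check Q = 6.5070e+05
Then remove 0.01104 M of G.
Step 2:
                   G          J          E
  I           0.0359      10.25      5.192
  C          0.01081  -0.005404   -0.01621
  E          0.04671      10.24      5.175
  solve Keq expr → x = -0.005404; check Q = 6.5070e+05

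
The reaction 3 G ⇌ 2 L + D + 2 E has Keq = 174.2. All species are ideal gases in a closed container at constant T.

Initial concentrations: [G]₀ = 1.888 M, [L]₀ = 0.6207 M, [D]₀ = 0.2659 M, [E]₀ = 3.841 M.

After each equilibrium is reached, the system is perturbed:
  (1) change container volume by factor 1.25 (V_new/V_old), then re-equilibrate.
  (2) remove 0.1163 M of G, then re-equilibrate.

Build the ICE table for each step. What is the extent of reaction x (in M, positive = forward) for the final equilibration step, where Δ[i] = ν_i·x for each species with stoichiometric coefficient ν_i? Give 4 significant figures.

Q₀ = 0.2246 vs Keq = 174.2 ⇒ Q<K, forward
Step 1:
                    G           L           D           E
  Initial       1.888      0.6207      0.2659       3.841
  Change       -1.305      0.8699      0.4349      0.8699
  Equil        0.5832       1.491      0.7008       4.711
  solve Keq expr → x = 0.4349; check Q = 174.2
Then change container volume by factor 1.25 (V_new/V_old).
Step 2:
                    G           L           D           E
  Initial      0.4666       1.192      0.5607       3.769
  Change     -0.05045     0.03364     0.01682     0.03364
  Equil        0.4161       1.226      0.5775       3.802
  solve Keq expr → x = 0.01682; check Q = 174.2
Then remove 0.1163 M of G.
Step 3:
                    G           L           D           E
  Initial      0.2998       1.226      0.5775       3.802
  Change      0.09106    -0.06071    -0.03035    -0.06071
  Equil        0.3909       1.165      0.5471       3.742
  solve Keq expr → x = -0.03035; check Q = 174.2

x = -0.03035 M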